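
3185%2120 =1065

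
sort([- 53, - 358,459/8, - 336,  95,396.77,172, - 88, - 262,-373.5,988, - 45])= [  -  373.5, - 358 ,-336, - 262, - 88, - 53,-45 , 459/8,95,172, 396.77 , 988]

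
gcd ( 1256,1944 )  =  8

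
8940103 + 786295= 9726398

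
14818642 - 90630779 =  - 75812137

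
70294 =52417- -17877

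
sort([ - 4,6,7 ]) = [-4, 6,7]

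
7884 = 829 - - 7055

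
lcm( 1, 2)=2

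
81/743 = 81/743=0.11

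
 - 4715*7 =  - 33005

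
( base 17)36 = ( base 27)23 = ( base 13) 45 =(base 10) 57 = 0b111001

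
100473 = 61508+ 38965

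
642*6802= 4366884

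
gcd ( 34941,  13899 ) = 3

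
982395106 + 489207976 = 1471603082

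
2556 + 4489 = 7045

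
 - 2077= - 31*67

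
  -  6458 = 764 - 7222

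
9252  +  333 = 9585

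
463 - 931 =-468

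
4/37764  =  1/9441 = 0.00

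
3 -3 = 0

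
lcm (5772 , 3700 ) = 144300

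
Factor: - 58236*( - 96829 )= 2^2*3^1*23^1*37^1*211^1 * 2617^1 = 5638933644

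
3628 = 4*907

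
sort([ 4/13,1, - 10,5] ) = [  -  10 , 4/13 , 1, 5]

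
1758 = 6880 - 5122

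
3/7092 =1/2364= 0.00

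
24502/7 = 24502/7  =  3500.29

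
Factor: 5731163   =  23^1*249181^1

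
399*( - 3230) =-1288770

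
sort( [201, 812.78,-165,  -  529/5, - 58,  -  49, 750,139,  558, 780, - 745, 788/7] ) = [ - 745, - 165,  -  529/5,-58, - 49, 788/7,139,201,558,750,780, 812.78 ]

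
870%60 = 30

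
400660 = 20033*20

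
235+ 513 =748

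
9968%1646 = 92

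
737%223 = 68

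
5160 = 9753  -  4593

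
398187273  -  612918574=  - 214731301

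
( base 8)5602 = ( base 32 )2S2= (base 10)2946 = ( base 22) 61k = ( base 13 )1458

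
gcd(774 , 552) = 6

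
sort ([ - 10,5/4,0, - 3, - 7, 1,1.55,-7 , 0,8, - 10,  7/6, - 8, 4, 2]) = [-10, - 10 , - 8, - 7,-7, - 3, 0,  0, 1,7/6,  5/4,1.55, 2,4, 8]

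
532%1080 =532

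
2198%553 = 539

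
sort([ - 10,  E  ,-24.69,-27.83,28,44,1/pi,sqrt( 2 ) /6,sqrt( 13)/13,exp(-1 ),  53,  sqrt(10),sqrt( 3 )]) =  [ - 27.83, - 24.69,-10,sqrt(2 ) /6, sqrt(13)/13,1/pi,exp(-1), sqrt( 3), E , sqrt( 10), 28 , 44, 53]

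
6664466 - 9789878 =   -  3125412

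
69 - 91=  - 22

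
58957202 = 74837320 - 15880118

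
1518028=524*2897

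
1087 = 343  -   - 744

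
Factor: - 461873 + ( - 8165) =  - 2^1*199^1*1181^1 =- 470038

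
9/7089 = 3/2363 = 0.00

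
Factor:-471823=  - 11^1*59^1*727^1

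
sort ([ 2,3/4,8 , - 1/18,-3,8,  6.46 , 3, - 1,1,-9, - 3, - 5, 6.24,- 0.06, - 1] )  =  [  -  9,-5,- 3,-3,-1, - 1, - 0.06,  -  1/18, 3/4,  1,  2,3, 6.24, 6.46,  8,8] 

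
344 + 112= 456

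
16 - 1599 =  - 1583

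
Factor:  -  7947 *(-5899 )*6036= 2^2*3^3*17^1*347^1*503^1*883^1 = 282963774708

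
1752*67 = 117384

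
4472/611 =7 +15/47 = 7.32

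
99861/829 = 99861/829 = 120.46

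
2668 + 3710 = 6378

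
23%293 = 23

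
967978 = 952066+15912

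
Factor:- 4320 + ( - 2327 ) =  - 6647 = - 17^2*23^1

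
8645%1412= 173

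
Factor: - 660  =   - 2^2*3^1*5^1*11^1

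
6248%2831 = 586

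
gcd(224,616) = 56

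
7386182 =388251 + 6997931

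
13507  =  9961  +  3546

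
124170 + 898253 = 1022423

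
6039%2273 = 1493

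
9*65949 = 593541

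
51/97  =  51/97 = 0.53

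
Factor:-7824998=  - 2^1*17^1*19^1*12113^1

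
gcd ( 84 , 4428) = 12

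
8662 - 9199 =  - 537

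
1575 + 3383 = 4958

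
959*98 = 93982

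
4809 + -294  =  4515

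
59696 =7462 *8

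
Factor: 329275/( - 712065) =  - 65855/142413=- 3^ ( - 1) * 5^1 * 37^( - 1)*1283^ ( - 1)*13171^1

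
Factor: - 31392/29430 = -2^4 * 3^(-1)*5^( - 1 )=- 16/15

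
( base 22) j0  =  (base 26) g2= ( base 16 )1a2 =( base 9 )514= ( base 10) 418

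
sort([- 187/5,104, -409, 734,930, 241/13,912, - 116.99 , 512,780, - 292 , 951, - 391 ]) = [ - 409, - 391,- 292, - 116.99, - 187/5, 241/13, 104,512,734,780 , 912,930,951] 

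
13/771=13/771 = 0.02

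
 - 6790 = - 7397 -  - 607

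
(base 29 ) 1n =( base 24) 24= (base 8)64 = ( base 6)124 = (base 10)52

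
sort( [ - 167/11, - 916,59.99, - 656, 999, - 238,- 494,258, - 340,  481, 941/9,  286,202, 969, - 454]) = [ - 916, - 656 , - 494, - 454, - 340,  -  238,  -  167/11,59.99,941/9, 202,  258,286, 481,969,999]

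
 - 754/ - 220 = 377/110 = 3.43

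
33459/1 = 33459 = 33459.00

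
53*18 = 954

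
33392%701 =445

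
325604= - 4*(  -  81401 ) 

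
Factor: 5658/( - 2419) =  - 2^1*3^1*23^1*59^(- 1) = - 138/59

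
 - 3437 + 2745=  - 692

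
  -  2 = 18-20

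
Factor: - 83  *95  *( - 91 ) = 5^1*7^1*13^1* 19^1*83^1 = 717535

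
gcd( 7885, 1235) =95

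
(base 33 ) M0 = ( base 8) 1326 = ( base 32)MM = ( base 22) 1b0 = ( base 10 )726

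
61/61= 1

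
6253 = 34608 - 28355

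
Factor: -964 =  -  2^2*241^1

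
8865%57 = 30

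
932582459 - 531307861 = 401274598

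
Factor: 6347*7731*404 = 19823737428 = 2^2*3^2*11^1*101^1*577^1*859^1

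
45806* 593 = 27162958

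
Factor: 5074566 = 2^1*3^1*7^1*120823^1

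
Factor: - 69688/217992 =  - 3^( - 1) * 281^1*293^(  -  1)=- 281/879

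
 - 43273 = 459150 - 502423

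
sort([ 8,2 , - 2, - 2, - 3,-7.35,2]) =[ - 7.35,-3, - 2, - 2,2 , 2,  8]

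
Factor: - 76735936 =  - 2^6*1198999^1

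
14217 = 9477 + 4740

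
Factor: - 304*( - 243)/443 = 73872/443 = 2^4*3^5*19^1*443^ ( - 1 )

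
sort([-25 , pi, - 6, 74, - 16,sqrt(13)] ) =[ - 25, - 16, - 6, pi,sqrt( 13)  ,  74]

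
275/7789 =275/7789=0.04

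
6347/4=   1586  +  3/4 = 1586.75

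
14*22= 308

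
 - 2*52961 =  - 105922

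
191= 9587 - 9396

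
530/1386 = 265/693 = 0.38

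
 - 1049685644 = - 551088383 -498597261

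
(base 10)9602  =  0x2582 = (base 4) 2112002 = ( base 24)GG2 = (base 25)f92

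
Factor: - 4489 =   -  67^2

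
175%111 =64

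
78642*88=6920496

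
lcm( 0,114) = 0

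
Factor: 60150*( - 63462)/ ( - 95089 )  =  3817239300/95089 = 2^2 * 3^2*5^2*7^1*401^1*1511^1*95089^ (  -  1) 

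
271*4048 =1097008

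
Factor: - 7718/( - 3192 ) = 2^( - 2 )*3^(-1)* 7^( - 1 )*17^1*19^( - 1)*227^1 = 3859/1596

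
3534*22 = 77748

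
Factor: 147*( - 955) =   -  3^1*5^1*7^2  *  191^1 = -140385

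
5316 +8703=14019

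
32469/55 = 590 +19/55=590.35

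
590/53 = 590/53=11.13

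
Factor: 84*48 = 2^6*3^2 * 7^1= 4032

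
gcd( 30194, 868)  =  62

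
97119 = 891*109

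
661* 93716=61946276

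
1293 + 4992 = 6285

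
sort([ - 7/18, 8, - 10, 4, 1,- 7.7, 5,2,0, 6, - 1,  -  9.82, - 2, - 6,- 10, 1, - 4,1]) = [ - 10, - 10, - 9.82,-7.7, - 6, -4 ,- 2, - 1, - 7/18, 0, 1,  1,  1, 2,4,  5,6, 8]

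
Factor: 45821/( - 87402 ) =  - 2^( - 1 )*3^( - 1)*7^( - 1)*2081^( - 1 ) * 45821^1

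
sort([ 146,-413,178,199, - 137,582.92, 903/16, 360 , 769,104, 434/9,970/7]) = [-413, - 137, 434/9 , 903/16, 104,970/7, 146, 178,199,360,582.92, 769 ]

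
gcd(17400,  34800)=17400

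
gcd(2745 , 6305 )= 5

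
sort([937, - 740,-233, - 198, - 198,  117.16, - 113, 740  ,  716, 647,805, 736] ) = [ - 740,-233, - 198,- 198, - 113,117.16, 647,716, 736, 740, 805,937]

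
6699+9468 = 16167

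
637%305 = 27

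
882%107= 26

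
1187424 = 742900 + 444524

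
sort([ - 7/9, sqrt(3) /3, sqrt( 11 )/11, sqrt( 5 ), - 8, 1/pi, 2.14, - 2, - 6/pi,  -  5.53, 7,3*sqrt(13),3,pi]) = [-8, - 5.53,-2,-6/pi,  -  7/9, sqrt( 11 ) /11  ,  1/pi, sqrt(3)/3, 2.14, sqrt (5), 3 , pi,7 , 3*sqrt( 13) ] 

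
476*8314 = 3957464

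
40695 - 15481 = 25214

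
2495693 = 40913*61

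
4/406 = 2/203 = 0.01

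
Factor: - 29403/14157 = - 27/13 = -3^3*13^ ( - 1)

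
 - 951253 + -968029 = -1919282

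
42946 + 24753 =67699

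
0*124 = 0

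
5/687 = 5/687 = 0.01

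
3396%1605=186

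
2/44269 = 2/44269  =  0.00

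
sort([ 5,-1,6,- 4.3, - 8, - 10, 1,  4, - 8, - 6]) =[ - 10, - 8, - 8, - 6,  -  4.3, - 1,  1, 4,5,6] 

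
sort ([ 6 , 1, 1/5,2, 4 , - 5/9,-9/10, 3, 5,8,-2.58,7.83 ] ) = [-2.58, - 9/10,  -  5/9,1/5  ,  1,2, 3,4,5, 6,7.83 , 8 ] 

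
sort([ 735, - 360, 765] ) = [-360,735, 765 ] 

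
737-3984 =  - 3247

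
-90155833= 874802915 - 964958748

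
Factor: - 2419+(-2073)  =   - 2^2*1123^1 = - 4492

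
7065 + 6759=13824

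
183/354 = 61/118=0.52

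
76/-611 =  -76/611 = - 0.12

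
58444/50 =29222/25 = 1168.88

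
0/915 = 0= 0.00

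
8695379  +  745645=9441024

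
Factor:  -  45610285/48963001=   -5^1*7^1  *  449^(  -  1 )*109049^( - 1)*1303151^1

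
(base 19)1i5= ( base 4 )23010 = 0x2C4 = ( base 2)1011000100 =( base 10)708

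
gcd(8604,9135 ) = 9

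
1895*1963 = 3719885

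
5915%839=42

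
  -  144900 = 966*(-150) 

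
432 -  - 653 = 1085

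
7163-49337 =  - 42174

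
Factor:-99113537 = - 83^1  *  317^1 * 3767^1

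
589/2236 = 589/2236 = 0.26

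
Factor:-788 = -2^2  *197^1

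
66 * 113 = 7458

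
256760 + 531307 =788067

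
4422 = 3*1474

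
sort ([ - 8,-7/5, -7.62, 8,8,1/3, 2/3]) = [ - 8, - 7.62 , - 7/5, 1/3,2/3, 8,  8]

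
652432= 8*81554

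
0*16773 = 0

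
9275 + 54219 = 63494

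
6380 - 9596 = -3216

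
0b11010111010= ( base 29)21b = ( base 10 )1722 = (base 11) 1326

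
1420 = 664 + 756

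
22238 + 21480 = 43718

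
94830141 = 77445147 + 17384994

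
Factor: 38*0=0   =  0^1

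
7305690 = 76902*95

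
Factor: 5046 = 2^1*3^1*29^2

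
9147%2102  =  739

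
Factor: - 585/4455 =-13/99 = - 3^( - 2 )*11^(-1)*13^1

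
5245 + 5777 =11022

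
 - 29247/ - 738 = 39 + 155/246 = 39.63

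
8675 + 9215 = 17890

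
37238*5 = 186190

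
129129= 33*3913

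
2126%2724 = 2126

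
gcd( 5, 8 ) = 1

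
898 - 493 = 405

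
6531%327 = 318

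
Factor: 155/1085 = 1/7  =  7^ (-1 ) 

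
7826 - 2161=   5665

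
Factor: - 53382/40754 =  - 93/71=   -3^1  *  31^1*71^(- 1 )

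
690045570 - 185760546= 504285024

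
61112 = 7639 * 8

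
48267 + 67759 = 116026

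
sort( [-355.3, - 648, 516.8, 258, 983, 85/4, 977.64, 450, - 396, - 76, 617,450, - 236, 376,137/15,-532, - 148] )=[  -  648,  -  532, -396, - 355.3,-236,  -  148,-76, 137/15, 85/4, 258, 376,450, 450,516.8, 617,977.64, 983 ] 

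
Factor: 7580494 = 2^1*3790247^1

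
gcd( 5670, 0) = 5670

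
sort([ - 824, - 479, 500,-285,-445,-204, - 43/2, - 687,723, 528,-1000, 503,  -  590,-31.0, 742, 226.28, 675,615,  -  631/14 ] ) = [-1000,- 824,-687, - 590, - 479,-445,  -  285,-204,-631/14,-31.0 , - 43/2, 226.28 , 500, 503, 528,615, 675 , 723,742]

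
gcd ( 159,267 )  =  3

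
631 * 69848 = 44074088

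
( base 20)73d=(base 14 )1093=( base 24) 4nh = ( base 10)2873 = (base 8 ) 5471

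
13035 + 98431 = 111466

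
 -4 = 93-97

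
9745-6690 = 3055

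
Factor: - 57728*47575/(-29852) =2^5*5^2*11^2*17^( - 1)*41^1* 173^1 * 439^(- 1 ) = 686602400/7463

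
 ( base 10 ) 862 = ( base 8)1536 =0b1101011110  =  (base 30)SM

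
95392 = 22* 4336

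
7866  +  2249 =10115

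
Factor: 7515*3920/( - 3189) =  - 9819600/1063 = - 2^4*3^1*5^2*7^2* 167^1*1063^( - 1) 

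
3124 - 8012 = - 4888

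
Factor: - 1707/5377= - 3^1*19^( - 1)*283^( - 1 ) *569^1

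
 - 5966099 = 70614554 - 76580653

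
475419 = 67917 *7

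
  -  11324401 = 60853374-72177775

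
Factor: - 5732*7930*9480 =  - 2^6*3^1*5^2*13^1*61^1*79^1 * 1433^1=-430911124800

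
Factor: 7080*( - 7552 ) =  - 53468160 = -2^10* 3^1*5^1 * 59^2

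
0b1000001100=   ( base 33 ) FT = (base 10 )524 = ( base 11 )437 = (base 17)1DE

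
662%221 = 220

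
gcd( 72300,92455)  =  5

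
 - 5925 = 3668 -9593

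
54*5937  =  320598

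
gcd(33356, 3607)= 1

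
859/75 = 859/75 =11.45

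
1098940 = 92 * 11945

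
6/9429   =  2/3143=0.00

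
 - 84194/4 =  - 21049+ 1/2 = - 21048.50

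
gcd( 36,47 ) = 1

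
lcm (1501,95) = 7505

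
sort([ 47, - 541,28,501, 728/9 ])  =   [ - 541,28,47,  728/9,  501]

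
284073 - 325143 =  - 41070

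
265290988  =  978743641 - 713452653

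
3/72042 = 1/24014 = 0.00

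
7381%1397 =396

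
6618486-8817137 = -2198651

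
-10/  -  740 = 1/74 =0.01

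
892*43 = 38356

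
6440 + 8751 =15191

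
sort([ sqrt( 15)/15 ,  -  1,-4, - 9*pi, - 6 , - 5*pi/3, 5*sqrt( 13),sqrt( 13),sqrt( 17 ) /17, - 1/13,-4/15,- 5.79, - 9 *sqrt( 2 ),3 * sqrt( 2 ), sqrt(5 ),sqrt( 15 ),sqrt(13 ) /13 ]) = [ -9*pi,- 9 * sqrt(2 ) , -6, - 5.79,-5*pi/3,-4, - 1, - 4/15 ,-1/13 , sqrt(17 ) /17,  sqrt(15 )/15 , sqrt(13 ) /13, sqrt( 5), sqrt(13 ), sqrt(15 ), 3*sqrt(2 ),  5*sqrt(13)]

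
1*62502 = 62502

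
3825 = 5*765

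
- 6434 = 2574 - 9008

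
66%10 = 6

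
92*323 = 29716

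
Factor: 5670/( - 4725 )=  - 2^1*3^1 * 5^( - 1)= - 6/5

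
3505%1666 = 173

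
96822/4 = 48411/2 = 24205.50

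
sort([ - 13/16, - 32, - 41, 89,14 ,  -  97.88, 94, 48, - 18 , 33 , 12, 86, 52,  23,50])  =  [ - 97.88,  -  41,  -  32 , - 18,  -  13/16 , 12, 14,  23,33,48, 50, 52, 86,89,94 ]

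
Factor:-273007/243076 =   -  2^( - 2)*7^1 * 43^1 *67^( - 1 ) = -301/268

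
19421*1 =19421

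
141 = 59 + 82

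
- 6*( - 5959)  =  35754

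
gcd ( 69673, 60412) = 1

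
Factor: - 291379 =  - 11^1*26489^1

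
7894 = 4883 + 3011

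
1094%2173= 1094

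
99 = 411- 312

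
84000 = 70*1200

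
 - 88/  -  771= 88/771 = 0.11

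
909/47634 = 303/15878 =0.02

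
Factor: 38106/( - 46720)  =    -  261/320  =  -  2^(-6)*3^2 * 5^( - 1)* 29^1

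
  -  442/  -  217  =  442/217= 2.04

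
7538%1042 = 244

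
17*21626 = 367642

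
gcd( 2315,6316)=1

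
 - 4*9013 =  - 36052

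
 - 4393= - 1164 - 3229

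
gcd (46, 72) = 2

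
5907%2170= 1567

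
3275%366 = 347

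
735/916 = 735/916  =  0.80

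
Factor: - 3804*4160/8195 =-2^8*3^1*11^( - 1 )*13^1*149^( - 1)*317^1 = -3164928/1639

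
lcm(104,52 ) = 104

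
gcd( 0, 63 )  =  63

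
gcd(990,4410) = 90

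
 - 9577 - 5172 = -14749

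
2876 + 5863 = 8739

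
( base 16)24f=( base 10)591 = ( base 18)1EF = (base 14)303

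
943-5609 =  - 4666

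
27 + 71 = 98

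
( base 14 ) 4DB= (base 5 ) 12402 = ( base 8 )1721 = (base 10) 977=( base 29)14k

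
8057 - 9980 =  - 1923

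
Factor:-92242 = -2^1*17^1*2713^1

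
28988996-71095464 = -42106468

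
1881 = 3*627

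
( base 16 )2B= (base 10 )43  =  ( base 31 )1c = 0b101011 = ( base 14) 31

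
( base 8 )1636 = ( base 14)4a2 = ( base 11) 772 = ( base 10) 926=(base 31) tr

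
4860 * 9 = 43740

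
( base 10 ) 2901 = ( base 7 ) 11313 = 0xB55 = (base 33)2lu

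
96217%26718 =16063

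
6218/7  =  6218/7 = 888.29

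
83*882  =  73206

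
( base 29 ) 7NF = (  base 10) 6569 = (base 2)1100110101001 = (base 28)8ah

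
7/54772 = 7/54772 = 0.00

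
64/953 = 64/953 = 0.07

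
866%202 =58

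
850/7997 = 850/7997 = 0.11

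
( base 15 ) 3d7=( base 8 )1555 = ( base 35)p2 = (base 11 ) 728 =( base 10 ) 877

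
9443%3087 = 182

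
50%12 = 2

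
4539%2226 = 87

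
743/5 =148+3/5 = 148.60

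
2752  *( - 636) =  - 1750272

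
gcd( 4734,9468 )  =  4734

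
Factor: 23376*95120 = 2^8*3^1*5^1 * 29^1*41^1*487^1 = 2223525120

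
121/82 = 1 + 39/82 = 1.48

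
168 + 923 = 1091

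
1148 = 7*164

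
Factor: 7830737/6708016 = 2^( - 4)*7^( - 1)* 101^( - 1)*593^(- 1)*7830737^1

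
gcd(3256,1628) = 1628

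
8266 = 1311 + 6955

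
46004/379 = 46004/379= 121.38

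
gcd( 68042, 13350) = 2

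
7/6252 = 7/6252= 0.00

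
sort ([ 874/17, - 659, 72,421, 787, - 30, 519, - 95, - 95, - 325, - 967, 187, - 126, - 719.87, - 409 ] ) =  [ - 967, - 719.87, - 659,-409, - 325 , - 126, - 95, - 95,-30,874/17,  72, 187, 421,  519, 787]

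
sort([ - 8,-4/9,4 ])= [ - 8,  -  4/9, 4 ]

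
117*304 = 35568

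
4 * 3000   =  12000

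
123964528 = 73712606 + 50251922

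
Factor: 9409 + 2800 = 29^1*421^1 = 12209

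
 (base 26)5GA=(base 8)7336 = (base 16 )EDE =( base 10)3806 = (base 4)323132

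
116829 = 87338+29491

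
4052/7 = 4052/7 = 578.86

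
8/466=4/233 = 0.02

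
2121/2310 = 101/110 = 0.92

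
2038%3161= 2038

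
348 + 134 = 482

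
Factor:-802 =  - 2^1*401^1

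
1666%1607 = 59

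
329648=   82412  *4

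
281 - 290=  -  9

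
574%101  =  69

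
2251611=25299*89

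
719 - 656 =63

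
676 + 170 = 846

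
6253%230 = 43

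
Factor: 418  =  2^1*11^1 * 19^1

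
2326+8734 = 11060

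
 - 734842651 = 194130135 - 928972786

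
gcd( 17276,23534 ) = 14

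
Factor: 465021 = 3^4 *5741^1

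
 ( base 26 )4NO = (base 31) 3E9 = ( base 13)168b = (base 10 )3326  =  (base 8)6376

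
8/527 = 8/527  =  0.02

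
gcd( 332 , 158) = 2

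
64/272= 4/17 = 0.24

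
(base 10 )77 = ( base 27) 2N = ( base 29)2J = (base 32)2d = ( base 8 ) 115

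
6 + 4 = 10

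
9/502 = 9/502 = 0.02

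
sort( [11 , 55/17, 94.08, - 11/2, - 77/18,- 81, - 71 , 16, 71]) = [ - 81, - 71, - 11/2, - 77/18,  55/17,11,16 , 71,  94.08 ]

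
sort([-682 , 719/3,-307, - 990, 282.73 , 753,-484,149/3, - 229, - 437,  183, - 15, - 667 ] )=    [  -  990, - 682 , - 667, - 484,-437,-307, - 229,-15,149/3,183  ,  719/3,282.73, 753 ] 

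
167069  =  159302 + 7767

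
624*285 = 177840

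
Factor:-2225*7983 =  -17762175  =  - 3^2*5^2 * 89^1*887^1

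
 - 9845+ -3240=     -  13085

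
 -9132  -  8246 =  - 17378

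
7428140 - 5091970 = 2336170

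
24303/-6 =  - 8101/2=- 4050.50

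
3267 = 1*3267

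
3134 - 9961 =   -  6827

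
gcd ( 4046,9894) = 34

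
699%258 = 183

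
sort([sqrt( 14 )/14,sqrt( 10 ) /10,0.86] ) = [sqrt( 14)/14,  sqrt (10 ) /10, 0.86 ]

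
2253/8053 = 2253/8053 = 0.28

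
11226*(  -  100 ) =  - 1122600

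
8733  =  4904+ 3829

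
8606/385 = 22 + 136/385 = 22.35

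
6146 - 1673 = 4473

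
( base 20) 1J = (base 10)39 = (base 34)15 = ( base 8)47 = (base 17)25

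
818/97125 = 818/97125 = 0.01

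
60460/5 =12092   =  12092.00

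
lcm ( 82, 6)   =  246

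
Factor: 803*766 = 615098 = 2^1*11^1*73^1*383^1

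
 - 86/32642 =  -43/16321= -  0.00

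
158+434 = 592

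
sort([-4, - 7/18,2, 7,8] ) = [- 4, - 7/18,2 , 7,8]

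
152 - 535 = -383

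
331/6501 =331/6501 = 0.05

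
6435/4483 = 6435/4483 = 1.44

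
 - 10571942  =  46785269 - 57357211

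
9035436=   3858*2342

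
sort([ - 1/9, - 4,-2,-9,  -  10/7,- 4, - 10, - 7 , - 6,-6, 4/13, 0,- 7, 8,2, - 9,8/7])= [- 10, - 9, -9, - 7, - 7, - 6, - 6, - 4,-4, - 2, - 10/7, - 1/9,  0, 4/13,8/7,  2, 8 ]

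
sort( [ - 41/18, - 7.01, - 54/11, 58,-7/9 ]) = [ - 7.01, - 54/11, - 41/18,-7/9, 58]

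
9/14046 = 3/4682 = 0.00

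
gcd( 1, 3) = 1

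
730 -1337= - 607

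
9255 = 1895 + 7360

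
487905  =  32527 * 15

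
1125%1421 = 1125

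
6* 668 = 4008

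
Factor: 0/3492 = 0^1 = 0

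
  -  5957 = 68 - 6025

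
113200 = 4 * 28300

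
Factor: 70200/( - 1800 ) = -3^1*13^1 = - 39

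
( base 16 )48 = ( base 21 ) 39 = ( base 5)242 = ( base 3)2200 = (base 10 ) 72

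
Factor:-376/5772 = -2^1*3^(-1)*13^( -1 )*37^ (-1)*47^1 = - 94/1443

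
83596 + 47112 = 130708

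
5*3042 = 15210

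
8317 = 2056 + 6261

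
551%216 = 119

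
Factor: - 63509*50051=-41^1*1549^1 * 50051^1=- 3178688959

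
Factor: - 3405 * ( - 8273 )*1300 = 2^2*3^1*5^3*13^1 * 227^1 * 8273^1= 36620434500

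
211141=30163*7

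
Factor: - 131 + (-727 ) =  - 858 =- 2^1*3^1*11^1*13^1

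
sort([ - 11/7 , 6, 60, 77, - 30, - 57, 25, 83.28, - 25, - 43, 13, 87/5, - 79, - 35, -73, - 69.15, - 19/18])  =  [ - 79, - 73, - 69.15, - 57, - 43 , - 35, - 30, - 25,-11/7, - 19/18, 6,  13, 87/5,25, 60, 77, 83.28]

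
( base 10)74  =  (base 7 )134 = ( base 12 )62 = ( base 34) 26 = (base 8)112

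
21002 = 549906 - 528904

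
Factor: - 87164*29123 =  - 2^2 * 7^1*11^1*283^1*29123^1= -2538477172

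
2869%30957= 2869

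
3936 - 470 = 3466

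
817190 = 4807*170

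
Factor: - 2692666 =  - 2^1*1346333^1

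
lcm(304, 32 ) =608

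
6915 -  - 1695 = 8610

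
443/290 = 1 + 153/290   =  1.53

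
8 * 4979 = 39832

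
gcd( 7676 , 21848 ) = 4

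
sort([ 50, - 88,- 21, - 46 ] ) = [ - 88,- 46, - 21,50]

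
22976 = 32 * 718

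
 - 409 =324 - 733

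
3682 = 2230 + 1452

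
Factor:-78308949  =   - 3^1*163^1 *160141^1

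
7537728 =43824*172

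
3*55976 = 167928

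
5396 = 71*76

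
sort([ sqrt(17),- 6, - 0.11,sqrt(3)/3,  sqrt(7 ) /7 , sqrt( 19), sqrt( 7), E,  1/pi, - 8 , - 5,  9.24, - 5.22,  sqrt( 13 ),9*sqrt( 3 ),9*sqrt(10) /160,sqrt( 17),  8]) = [ -8, - 6,-5.22, - 5, - 0.11, 9*sqrt(10)/160,1/pi,sqrt( 7)/7,  sqrt( 3 ) /3,  sqrt( 7),E,sqrt( 13),sqrt( 17),sqrt( 17), sqrt(19),8,9.24, 9*sqrt ( 3 ) ] 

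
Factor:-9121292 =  - 2^2 * 19^1 *120017^1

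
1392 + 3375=4767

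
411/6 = 68+1/2  =  68.50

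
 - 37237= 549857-587094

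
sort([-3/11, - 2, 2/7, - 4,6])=[ - 4, - 2, - 3/11,2/7,6] 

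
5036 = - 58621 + 63657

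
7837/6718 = 7837/6718 = 1.17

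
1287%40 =7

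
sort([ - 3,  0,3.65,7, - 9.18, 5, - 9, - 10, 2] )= [ - 10, - 9.18, - 9, - 3,0,2 , 3.65, 5,7] 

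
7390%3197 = 996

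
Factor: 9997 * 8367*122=10204677678  =  2^1* 3^1*13^1*61^1 * 769^1*2789^1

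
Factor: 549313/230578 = 2^( - 1)*31^( - 1)*3719^( - 1 )*549313^1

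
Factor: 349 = 349^1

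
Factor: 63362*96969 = 2^1*3^1*13^1*2437^1*32323^1 = 6144149778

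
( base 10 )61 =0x3d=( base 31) 1u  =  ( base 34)1r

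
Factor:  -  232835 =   -  5^1*46567^1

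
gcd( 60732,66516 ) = 2892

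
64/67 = 64/67 = 0.96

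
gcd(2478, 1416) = 354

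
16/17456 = 1/1091 =0.00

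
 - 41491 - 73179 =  - 114670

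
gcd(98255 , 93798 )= 1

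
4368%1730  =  908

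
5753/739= 5753/739=7.78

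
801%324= 153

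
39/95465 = 39/95465 = 0.00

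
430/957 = 430/957 = 0.45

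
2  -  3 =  - 1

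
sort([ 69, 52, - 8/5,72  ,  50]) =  [ - 8/5  ,  50, 52, 69 , 72 ]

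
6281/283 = 22 +55/283 = 22.19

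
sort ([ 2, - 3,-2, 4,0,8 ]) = [ - 3, - 2, 0 , 2 , 4,8]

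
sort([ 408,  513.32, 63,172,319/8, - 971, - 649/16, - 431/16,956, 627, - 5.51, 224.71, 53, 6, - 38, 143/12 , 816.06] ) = [ - 971  ,-649/16,-38, - 431/16, -5.51, 6,143/12,319/8,  53,63,  172,224.71, 408, 513.32, 627,816.06,956]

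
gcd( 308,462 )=154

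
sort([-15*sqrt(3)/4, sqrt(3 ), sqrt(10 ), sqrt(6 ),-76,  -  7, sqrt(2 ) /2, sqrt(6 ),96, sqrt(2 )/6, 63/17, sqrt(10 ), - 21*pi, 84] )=[-76, - 21*pi, - 7, - 15*sqrt( 3)/4, sqrt(2 )/6, sqrt(2) /2, sqrt(3 ), sqrt(6 ),sqrt( 6), sqrt(10 ) , sqrt(10),63/17, 84, 96]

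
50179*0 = 0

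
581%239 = 103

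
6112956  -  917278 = 5195678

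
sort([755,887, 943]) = [755,887, 943 ]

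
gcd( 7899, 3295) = 1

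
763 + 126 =889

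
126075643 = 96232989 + 29842654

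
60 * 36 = 2160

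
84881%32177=20527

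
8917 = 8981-64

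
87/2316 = 29/772=0.04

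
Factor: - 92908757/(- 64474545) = 3^( - 1 )*5^( - 1) * 17^1*193^( - 1)*22271^( - 1)*5465221^1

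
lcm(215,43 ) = 215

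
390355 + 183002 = 573357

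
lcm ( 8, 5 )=40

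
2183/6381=2183/6381 = 0.34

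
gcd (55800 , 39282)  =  6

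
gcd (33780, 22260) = 60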